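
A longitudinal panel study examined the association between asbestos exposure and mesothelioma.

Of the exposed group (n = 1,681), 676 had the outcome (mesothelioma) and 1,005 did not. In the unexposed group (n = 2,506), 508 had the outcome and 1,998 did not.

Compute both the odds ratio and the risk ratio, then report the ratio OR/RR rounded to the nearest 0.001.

1.334

From the description: a = 676, b = 1005, c = 508, d = 1998.
OR = (676·1998)/(1005·508) = 1350648/510540 = 2.64553
Risk in exposed = 676/1681 = 0.40214; risk in unexposed = 508/2506 = 0.20271; RR = 1.98379
OR/RR = 2.64553 / 1.98379 = 1.33357
The outcome is not rare, so the OR lies further from 1 than the RR.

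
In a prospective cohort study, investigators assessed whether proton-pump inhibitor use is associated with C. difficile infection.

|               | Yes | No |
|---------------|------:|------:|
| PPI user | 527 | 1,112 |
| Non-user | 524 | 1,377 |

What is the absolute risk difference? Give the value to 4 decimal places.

0.0459

Cells: a = 527, b = 1112, c = 524, d = 1377.
Risk in exposed = 527/1639 = 0.321538; risk in unexposed = 524/1901 = 0.275644.
Risk difference = 0.321538 − 0.275644 = 0.045893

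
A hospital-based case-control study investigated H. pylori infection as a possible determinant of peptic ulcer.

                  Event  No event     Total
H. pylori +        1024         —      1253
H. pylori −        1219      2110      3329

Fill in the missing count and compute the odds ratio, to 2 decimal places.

The missing cell is in the exposed row: 1253 − 1024 = 229.
So a = 1024, b = 229, c = 1219, d = 2110.
OR = (a·d)/(b·c) = (1024 × 2110) / (229 × 1219) = 2160640 / 279151 = 7.74004

7.74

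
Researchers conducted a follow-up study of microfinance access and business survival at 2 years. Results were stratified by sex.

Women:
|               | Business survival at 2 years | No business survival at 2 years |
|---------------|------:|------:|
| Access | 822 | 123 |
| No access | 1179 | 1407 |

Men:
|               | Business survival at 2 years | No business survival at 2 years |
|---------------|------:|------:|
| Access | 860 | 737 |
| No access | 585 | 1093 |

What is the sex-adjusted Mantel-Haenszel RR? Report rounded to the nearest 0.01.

1.74

RR_MH = Σ(aᵢ·n₀ᵢ/nᵢ) / Σ(cᵢ·n₁ᵢ/nᵢ), with n₁ᵢ = aᵢ+bᵢ (exposed), n₀ᵢ = cᵢ+dᵢ (unexposed), nᵢ = n₁ᵢ+n₀ᵢ.
Stratum 1 (Women): n₁ = 945, n₀ = 2586, n = 3531; a·n₀/n = 822·2586/3531 = 602.0085; c·n₁/n = 1179·945/3531 = 315.5353
Stratum 2 (Men): n₁ = 1597, n₀ = 1678, n = 3275; a·n₀/n = 860·1678/3275 = 440.6351; c·n₁/n = 585·1597/3275 = 285.2656
RR_MH = (602.0085 + 440.6351) / (315.5353 + 285.2656) = 1042.6436 / 600.8009 = 1.73542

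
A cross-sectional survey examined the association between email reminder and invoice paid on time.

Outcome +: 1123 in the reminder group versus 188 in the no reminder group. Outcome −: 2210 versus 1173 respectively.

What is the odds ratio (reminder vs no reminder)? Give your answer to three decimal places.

From the description: a = 1123, b = 2210, c = 188, d = 1173.
OR = (a·d)/(b·c) = (1123 × 1173) / (2210 × 188) = 1317279 / 415480 = 3.17050
The odds of invoice paid on time are about 3.17 times as high in the reminder group.

3.170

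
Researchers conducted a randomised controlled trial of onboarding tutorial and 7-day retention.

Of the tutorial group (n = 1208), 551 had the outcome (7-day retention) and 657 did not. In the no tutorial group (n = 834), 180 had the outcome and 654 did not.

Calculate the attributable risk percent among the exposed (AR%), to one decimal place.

52.7

From the description: a = 551, b = 657, c = 180, d = 654.
Risk in exposed = 551/1208 = 0.45613; risk in unexposed = 180/834 = 0.21583.
RR = 0.45613/0.21583 = 2.11338
AR% = (RR − 1)/RR × 100 = (2.11338 − 1)/2.11338 × 100 = 52.6825%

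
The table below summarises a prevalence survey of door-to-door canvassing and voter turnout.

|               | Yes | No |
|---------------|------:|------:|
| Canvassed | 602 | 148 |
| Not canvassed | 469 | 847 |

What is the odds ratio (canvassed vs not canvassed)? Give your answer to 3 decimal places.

7.346

Cells: a = 602, b = 148, c = 469, d = 847.
OR = (a·d)/(b·c) = (602 × 847) / (148 × 469) = 509894 / 69412 = 7.34591
The odds of voter turnout are about 7.35 times as high in the canvassed group.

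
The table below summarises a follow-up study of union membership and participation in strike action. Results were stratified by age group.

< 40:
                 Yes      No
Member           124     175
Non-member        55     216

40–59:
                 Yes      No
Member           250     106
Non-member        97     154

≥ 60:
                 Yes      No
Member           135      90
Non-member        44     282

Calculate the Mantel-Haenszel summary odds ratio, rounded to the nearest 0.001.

OR_MH = Σ(aᵢdᵢ/nᵢ) / Σ(bᵢcᵢ/nᵢ), where nᵢ is the stratum total.
Stratum 1 (< 40): n = 570; a·d/n = 124·216/570 = 46.9895; b·c/n = 175·55/570 = 16.8860
Stratum 2 (40–59): n = 607; a·d/n = 250·154/607 = 63.4267; b·c/n = 106·97/607 = 16.9390
Stratum 3 (≥ 60): n = 551; a·d/n = 135·282/551 = 69.0926; b·c/n = 90·44/551 = 7.1869
OR_MH = (46.9895 + 63.4267 + 69.0926) / (16.8860 + 16.9390 + 7.1869) = 179.5087 / 41.0119 = 4.37699

4.377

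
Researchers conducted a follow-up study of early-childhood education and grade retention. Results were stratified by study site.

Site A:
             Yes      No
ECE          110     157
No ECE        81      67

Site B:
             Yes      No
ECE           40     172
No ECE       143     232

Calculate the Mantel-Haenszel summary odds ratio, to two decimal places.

0.46

OR_MH = Σ(aᵢdᵢ/nᵢ) / Σ(bᵢcᵢ/nᵢ), where nᵢ is the stratum total.
Stratum 1 (Site A): n = 415; a·d/n = 110·67/415 = 17.7590; b·c/n = 157·81/415 = 30.6434
Stratum 2 (Site B): n = 587; a·d/n = 40·232/587 = 15.8092; b·c/n = 172·143/587 = 41.9012
OR_MH = (17.7590 + 15.8092) / (30.6434 + 41.9012) = 33.5682 / 72.5446 = 0.46273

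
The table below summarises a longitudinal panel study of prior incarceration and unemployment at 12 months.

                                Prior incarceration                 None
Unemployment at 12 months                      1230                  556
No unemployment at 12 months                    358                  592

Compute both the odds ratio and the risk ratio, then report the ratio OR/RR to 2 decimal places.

Reading the table with exposure as columns: a = 1230 (Prior incarceration, case), b = 358 (Prior incarceration, non-case), c = 556 (None, case), d = 592.
OR = (1230·592)/(358·556) = 728160/199048 = 3.65821
Risk in exposed = 1230/1588 = 0.77456; risk in unexposed = 556/1148 = 0.48432; RR = 1.59927
OR/RR = 3.65821 / 1.59927 = 2.28743
The outcome is not rare, so the OR lies further from 1 than the RR.

2.29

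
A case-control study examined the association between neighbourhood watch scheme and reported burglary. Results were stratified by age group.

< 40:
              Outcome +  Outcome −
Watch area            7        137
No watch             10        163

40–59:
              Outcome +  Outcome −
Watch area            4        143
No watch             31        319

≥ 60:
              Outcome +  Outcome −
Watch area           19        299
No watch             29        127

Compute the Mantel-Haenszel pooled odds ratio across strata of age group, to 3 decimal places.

0.357

OR_MH = Σ(aᵢdᵢ/nᵢ) / Σ(bᵢcᵢ/nᵢ), where nᵢ is the stratum total.
Stratum 1 (< 40): n = 317; a·d/n = 7·163/317 = 3.5994; b·c/n = 137·10/317 = 4.3218
Stratum 2 (40–59): n = 497; a·d/n = 4·319/497 = 2.5674; b·c/n = 143·31/497 = 8.9195
Stratum 3 (≥ 60): n = 474; a·d/n = 19·127/474 = 5.0907; b·c/n = 299·29/474 = 18.2932
OR_MH = (3.5994 + 2.5674 + 5.0907) / (4.3218 + 8.9195 + 18.2932) = 11.2575 / 31.5345 = 0.35699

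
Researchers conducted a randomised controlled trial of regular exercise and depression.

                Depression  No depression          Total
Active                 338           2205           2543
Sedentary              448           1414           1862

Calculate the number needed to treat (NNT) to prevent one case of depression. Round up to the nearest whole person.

Risk in treated group = 338/2543 = 0.13291; risk in control = 448/1862 = 0.24060.
Absolute risk reduction = 0.24060 − 0.13291 = 0.10769
NNT = 1 / ARR = 1 / 0.10769 = 9.286 → round up → 10

10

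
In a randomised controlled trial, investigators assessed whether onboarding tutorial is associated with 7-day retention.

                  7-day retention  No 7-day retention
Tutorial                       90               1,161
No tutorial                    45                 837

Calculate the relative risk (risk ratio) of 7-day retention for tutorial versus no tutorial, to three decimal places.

1.410

Cells: a = 90, b = 1161, c = 45, d = 837.
Risk in exposed = 90/1251 = 0.07194; risk in unexposed = 45/882 = 0.05102.
RR = 0.07194 / 0.05102 = 1.41007
The risk among the exposed is 1.41 times that among the unexposed.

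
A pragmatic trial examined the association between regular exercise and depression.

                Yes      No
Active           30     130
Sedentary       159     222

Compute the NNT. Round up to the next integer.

5

Risk in treated group = 30/160 = 0.18750; risk in control = 159/381 = 0.41732.
Absolute risk reduction = 0.41732 − 0.18750 = 0.22982
NNT = 1 / ARR = 1 / 0.22982 = 4.351 → round up → 5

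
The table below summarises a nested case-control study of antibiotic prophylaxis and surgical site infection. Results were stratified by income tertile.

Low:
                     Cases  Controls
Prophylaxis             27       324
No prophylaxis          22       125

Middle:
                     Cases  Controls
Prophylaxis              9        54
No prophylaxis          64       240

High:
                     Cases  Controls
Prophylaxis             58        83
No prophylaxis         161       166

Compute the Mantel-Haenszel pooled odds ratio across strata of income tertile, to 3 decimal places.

OR_MH = Σ(aᵢdᵢ/nᵢ) / Σ(bᵢcᵢ/nᵢ), where nᵢ is the stratum total.
Stratum 1 (Low): n = 498; a·d/n = 27·125/498 = 6.7771; b·c/n = 324·22/498 = 14.3133
Stratum 2 (Middle): n = 367; a·d/n = 9·240/367 = 5.8856; b·c/n = 54·64/367 = 9.4169
Stratum 3 (High): n = 468; a·d/n = 58·166/468 = 20.5726; b·c/n = 83·161/468 = 28.5534
OR_MH = (6.7771 + 5.8856 + 20.5726) / (14.3133 + 9.4169 + 28.5534) = 33.2353 / 52.2836 = 0.63567

0.636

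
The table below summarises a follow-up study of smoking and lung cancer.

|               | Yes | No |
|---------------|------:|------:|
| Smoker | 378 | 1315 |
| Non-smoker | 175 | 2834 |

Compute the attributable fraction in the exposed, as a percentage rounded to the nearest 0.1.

Cells: a = 378, b = 1315, c = 175, d = 2834.
Risk in exposed = 378/1693 = 0.22327; risk in unexposed = 175/3009 = 0.05816.
RR = 0.22327/0.05816 = 3.83901
AR% = (RR − 1)/RR × 100 = (3.83901 − 1)/3.83901 × 100 = 73.9516%

74.0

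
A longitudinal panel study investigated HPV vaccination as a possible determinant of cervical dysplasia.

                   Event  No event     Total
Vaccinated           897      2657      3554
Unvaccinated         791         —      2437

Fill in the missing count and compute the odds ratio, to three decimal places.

The missing cell is in the unexposed row: 2437 − 791 = 1646.
So a = 897, b = 2657, c = 791, d = 1646.
OR = (a·d)/(b·c) = (897 × 1646) / (2657 × 791) = 1476462 / 2101687 = 0.70251

0.703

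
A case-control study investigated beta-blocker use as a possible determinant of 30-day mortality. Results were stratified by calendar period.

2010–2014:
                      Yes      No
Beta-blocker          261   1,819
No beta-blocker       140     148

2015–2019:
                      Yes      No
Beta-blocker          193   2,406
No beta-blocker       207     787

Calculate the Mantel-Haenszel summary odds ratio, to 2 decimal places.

0.24

OR_MH = Σ(aᵢdᵢ/nᵢ) / Σ(bᵢcᵢ/nᵢ), where nᵢ is the stratum total.
Stratum 1 (2010–2014): n = 2368; a·d/n = 261·148/2368 = 16.3125; b·c/n = 1819·140/2368 = 107.5422
Stratum 2 (2015–2019): n = 3593; a·d/n = 193·787/3593 = 42.2741; b·c/n = 2406·207/3593 = 138.6145
OR_MH = (16.3125 + 42.2741) / (107.5422 + 138.6145) = 58.5866 / 246.1568 = 0.23801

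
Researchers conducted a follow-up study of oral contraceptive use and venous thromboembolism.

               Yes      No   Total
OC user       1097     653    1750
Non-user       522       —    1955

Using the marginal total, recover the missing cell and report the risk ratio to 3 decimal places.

2.348

The missing cell is in the unexposed row: 1955 − 522 = 1433.
So a = 1097, b = 653, c = 522, d = 1433.
RR = [a/(a+b)] / [c/(c+d)] = (1097/1750) / (522/1955) = 0.62686/0.26701 = 2.34771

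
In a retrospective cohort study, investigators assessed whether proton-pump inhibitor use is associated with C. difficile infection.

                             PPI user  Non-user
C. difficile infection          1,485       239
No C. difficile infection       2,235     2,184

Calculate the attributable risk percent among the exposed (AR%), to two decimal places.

75.29

Reading the table with exposure as columns: a = 1485 (PPI user, case), b = 2235 (PPI user, non-case), c = 239 (Non-user, case), d = 2184.
Risk in exposed = 1485/3720 = 0.39919; risk in unexposed = 239/2423 = 0.09864.
RR = 0.39919/0.09864 = 4.04705
AR% = (RR − 1)/RR × 100 = (4.04705 − 1)/4.04705 × 100 = 75.2907%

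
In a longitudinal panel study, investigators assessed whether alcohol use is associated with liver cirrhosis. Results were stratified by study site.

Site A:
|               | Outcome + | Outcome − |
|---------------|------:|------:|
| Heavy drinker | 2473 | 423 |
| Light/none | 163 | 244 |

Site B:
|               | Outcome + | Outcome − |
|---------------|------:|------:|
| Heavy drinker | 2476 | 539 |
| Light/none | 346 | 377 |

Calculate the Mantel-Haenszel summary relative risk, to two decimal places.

1.86

RR_MH = Σ(aᵢ·n₀ᵢ/nᵢ) / Σ(cᵢ·n₁ᵢ/nᵢ), with n₁ᵢ = aᵢ+bᵢ (exposed), n₀ᵢ = cᵢ+dᵢ (unexposed), nᵢ = n₁ᵢ+n₀ᵢ.
Stratum 1 (Site A): n₁ = 2896, n₀ = 407, n = 3303; a·n₀/n = 2473·407/3303 = 304.7263; c·n₁/n = 163·2896/3303 = 142.9149
Stratum 2 (Site B): n₁ = 3015, n₀ = 723, n = 3738; a·n₀/n = 2476·723/3738 = 478.9053; c·n₁/n = 346·3015/3738 = 279.0770
RR_MH = (304.7263 + 478.9053) / (142.9149 + 279.0770) = 783.6316 / 421.9920 = 1.85698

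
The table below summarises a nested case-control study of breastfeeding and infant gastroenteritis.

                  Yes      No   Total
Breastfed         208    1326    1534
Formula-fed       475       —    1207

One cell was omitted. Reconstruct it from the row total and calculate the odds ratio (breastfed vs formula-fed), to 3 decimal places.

0.242

The missing cell is in the unexposed row: 1207 − 475 = 732.
So a = 208, b = 1326, c = 475, d = 732.
OR = (a·d)/(b·c) = (208 × 732) / (1326 × 475) = 152256 / 629850 = 0.24173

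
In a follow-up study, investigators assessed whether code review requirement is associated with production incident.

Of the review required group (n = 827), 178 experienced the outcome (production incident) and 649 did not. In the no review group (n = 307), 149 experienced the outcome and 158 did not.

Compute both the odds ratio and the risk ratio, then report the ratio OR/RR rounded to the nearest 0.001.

From the description: a = 178, b = 649, c = 149, d = 158.
OR = (178·158)/(649·149) = 28124/96701 = 0.29083
Risk in exposed = 178/827 = 0.21524; risk in unexposed = 149/307 = 0.48534; RR = 0.44347
OR/RR = 0.29083 / 0.44347 = 0.65581
The outcome is not rare, so the OR lies further from 1 than the RR.

0.656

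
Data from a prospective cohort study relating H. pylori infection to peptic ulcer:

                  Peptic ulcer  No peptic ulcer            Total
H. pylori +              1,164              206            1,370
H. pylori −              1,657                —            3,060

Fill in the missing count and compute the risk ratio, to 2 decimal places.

The missing cell is in the unexposed row: 3060 − 1657 = 1403.
So a = 1164, b = 206, c = 1657, d = 1403.
RR = [a/(a+b)] / [c/(c+d)] = (1164/1370) / (1657/3060) = 0.84964/0.54150 = 1.56903

1.57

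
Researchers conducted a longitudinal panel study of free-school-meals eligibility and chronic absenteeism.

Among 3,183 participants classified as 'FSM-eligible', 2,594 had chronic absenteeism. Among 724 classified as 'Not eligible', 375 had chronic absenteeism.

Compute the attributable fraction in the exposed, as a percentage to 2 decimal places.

36.44

From the description: a = 2594, b = 589, c = 375, d = 349.
Risk in exposed = 2594/3183 = 0.81495; risk in unexposed = 375/724 = 0.51796.
RR = 0.81495/0.51796 = 1.57341
AR% = (RR − 1)/RR × 100 = (1.57341 − 1)/1.57341 × 100 = 36.4436%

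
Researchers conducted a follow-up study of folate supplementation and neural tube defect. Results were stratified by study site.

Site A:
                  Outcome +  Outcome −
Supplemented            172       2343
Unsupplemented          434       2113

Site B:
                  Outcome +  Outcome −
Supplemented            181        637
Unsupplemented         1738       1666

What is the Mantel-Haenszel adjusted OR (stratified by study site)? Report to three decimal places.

OR_MH = Σ(aᵢdᵢ/nᵢ) / Σ(bᵢcᵢ/nᵢ), where nᵢ is the stratum total.
Stratum 1 (Site A): n = 5062; a·d/n = 172·2113/5062 = 71.7969; b·c/n = 2343·434/5062 = 200.8815
Stratum 2 (Site B): n = 4222; a·d/n = 181·1666/4222 = 71.4225; b·c/n = 637·1738/4222 = 262.2231
OR_MH = (71.7969 + 71.4225) / (200.8815 + 262.2231) = 143.2195 / 463.1046 = 0.30926

0.309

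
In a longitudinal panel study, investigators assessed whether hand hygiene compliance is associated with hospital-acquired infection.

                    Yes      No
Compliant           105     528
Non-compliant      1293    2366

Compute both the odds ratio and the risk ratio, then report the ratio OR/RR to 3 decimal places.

0.775

Cells: a = 105, b = 528, c = 1293, d = 2366.
OR = (105·2366)/(528·1293) = 248430/682704 = 0.36389
Risk in exposed = 105/633 = 0.16588; risk in unexposed = 1293/3659 = 0.35338; RR = 0.46941
OR/RR = 0.36389 / 0.46941 = 0.77521
The outcome is not rare, so the OR lies further from 1 than the RR.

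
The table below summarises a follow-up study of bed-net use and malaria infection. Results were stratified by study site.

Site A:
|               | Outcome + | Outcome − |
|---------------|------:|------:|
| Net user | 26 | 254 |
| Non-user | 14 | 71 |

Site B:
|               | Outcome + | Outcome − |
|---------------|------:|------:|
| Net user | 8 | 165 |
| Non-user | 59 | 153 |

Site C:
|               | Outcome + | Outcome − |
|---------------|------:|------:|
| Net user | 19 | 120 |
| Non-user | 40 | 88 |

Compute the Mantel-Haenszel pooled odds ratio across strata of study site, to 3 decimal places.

OR_MH = Σ(aᵢdᵢ/nᵢ) / Σ(bᵢcᵢ/nᵢ), where nᵢ is the stratum total.
Stratum 1 (Site A): n = 365; a·d/n = 26·71/365 = 5.0575; b·c/n = 254·14/365 = 9.7425
Stratum 2 (Site B): n = 385; a·d/n = 8·153/385 = 3.1792; b·c/n = 165·59/385 = 25.2857
Stratum 3 (Site C): n = 267; a·d/n = 19·88/267 = 6.2622; b·c/n = 120·40/267 = 17.9775
OR_MH = (5.0575 + 3.1792 + 6.2622) / (9.7425 + 25.2857 + 17.9775) = 14.4989 / 53.0057 = 0.27354

0.274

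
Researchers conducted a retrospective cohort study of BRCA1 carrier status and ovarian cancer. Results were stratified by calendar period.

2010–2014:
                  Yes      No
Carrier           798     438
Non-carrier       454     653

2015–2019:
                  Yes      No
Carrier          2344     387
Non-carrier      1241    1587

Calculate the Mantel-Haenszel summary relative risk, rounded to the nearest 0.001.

1.848

RR_MH = Σ(aᵢ·n₀ᵢ/nᵢ) / Σ(cᵢ·n₁ᵢ/nᵢ), with n₁ᵢ = aᵢ+bᵢ (exposed), n₀ᵢ = cᵢ+dᵢ (unexposed), nᵢ = n₁ᵢ+n₀ᵢ.
Stratum 1 (2010–2014): n₁ = 1236, n₀ = 1107, n = 2343; a·n₀/n = 798·1107/2343 = 377.0320; c·n₁/n = 454·1236/2343 = 239.4981
Stratum 2 (2015–2019): n₁ = 2731, n₀ = 2828, n = 5559; a·n₀/n = 2344·2828/5559 = 1192.4504; c·n₁/n = 1241·2731/5559 = 609.6728
RR_MH = (377.0320 + 1192.4504) / (239.4981 + 609.6728) = 1569.4825 / 849.1709 = 1.84825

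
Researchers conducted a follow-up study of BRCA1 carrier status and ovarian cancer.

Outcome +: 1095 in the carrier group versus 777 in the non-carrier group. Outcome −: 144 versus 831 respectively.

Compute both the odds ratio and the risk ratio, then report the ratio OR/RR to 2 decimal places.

4.45

From the description: a = 1095, b = 144, c = 777, d = 831.
OR = (1095·831)/(144·777) = 909945/111888 = 8.13264
Risk in exposed = 1095/1239 = 0.88378; risk in unexposed = 777/1608 = 0.48321; RR = 1.82898
OR/RR = 8.13264 / 1.82898 = 4.44656
The outcome is not rare, so the OR lies further from 1 than the RR.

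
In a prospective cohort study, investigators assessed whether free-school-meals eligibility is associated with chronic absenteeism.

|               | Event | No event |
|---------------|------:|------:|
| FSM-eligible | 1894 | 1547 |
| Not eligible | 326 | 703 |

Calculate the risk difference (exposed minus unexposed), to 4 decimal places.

Cells: a = 1894, b = 1547, c = 326, d = 703.
Risk in exposed = 1894/3441 = 0.550421; risk in unexposed = 326/1029 = 0.316812.
Risk difference = 0.550421 − 0.316812 = 0.233609

0.2336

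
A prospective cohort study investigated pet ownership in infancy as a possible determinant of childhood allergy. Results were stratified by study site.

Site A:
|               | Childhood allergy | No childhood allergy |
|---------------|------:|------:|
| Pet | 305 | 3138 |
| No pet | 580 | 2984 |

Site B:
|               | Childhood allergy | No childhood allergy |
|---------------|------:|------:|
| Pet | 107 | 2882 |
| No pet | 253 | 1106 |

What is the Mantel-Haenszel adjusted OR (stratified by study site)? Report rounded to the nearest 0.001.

OR_MH = Σ(aᵢdᵢ/nᵢ) / Σ(bᵢcᵢ/nᵢ), where nᵢ is the stratum total.
Stratum 1 (Site A): n = 7007; a·d/n = 305·2984/7007 = 129.8873; b·c/n = 3138·580/7007 = 259.7460
Stratum 2 (Site B): n = 4348; a·d/n = 107·1106/4348 = 27.2176; b·c/n = 2882·253/4348 = 167.6969
OR_MH = (129.8873 + 27.2176) / (259.7460 + 167.6969) = 157.1048 / 427.4428 = 0.36755

0.368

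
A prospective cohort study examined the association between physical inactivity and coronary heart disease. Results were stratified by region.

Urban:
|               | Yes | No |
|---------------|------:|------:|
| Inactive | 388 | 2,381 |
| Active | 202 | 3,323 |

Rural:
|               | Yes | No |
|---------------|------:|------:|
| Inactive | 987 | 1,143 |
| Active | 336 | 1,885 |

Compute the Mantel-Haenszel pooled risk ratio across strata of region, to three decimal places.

2.846

RR_MH = Σ(aᵢ·n₀ᵢ/nᵢ) / Σ(cᵢ·n₁ᵢ/nᵢ), with n₁ᵢ = aᵢ+bᵢ (exposed), n₀ᵢ = cᵢ+dᵢ (unexposed), nᵢ = n₁ᵢ+n₀ᵢ.
Stratum 1 (Urban): n₁ = 2769, n₀ = 3525, n = 6294; a·n₀/n = 388·3525/6294 = 217.3022; c·n₁/n = 202·2769/6294 = 88.8684
Stratum 2 (Rural): n₁ = 2130, n₀ = 2221, n = 4351; a·n₀/n = 987·2221/4351 = 503.8214; c·n₁/n = 336·2130/4351 = 164.4863
RR_MH = (217.3022 + 503.8214) / (88.8684 + 164.4863) = 721.1236 / 253.3548 = 2.84630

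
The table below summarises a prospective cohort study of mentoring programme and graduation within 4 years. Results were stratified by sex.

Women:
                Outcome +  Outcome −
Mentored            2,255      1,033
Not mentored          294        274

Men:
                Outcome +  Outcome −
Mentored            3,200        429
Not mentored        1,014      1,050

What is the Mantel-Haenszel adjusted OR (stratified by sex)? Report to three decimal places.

4.836

OR_MH = Σ(aᵢdᵢ/nᵢ) / Σ(bᵢcᵢ/nᵢ), where nᵢ is the stratum total.
Stratum 1 (Women): n = 3856; a·d/n = 2255·274/3856 = 160.2360; b·c/n = 1033·294/3856 = 78.7609
Stratum 2 (Men): n = 5693; a·d/n = 3200·1050/5693 = 590.1985; b·c/n = 429·1014/5693 = 76.4107
OR_MH = (160.2360 + 590.1985) / (78.7609 + 76.4107) = 750.4345 / 155.1716 = 4.83616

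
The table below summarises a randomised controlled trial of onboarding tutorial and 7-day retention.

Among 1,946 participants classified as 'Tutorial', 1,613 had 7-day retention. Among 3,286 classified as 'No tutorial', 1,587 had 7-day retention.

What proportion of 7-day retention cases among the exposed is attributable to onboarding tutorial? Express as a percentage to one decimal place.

41.7

From the description: a = 1613, b = 333, c = 1587, d = 1699.
Risk in exposed = 1613/1946 = 0.82888; risk in unexposed = 1587/3286 = 0.48296.
RR = 0.82888/0.48296 = 1.71626
AR% = (RR − 1)/RR × 100 = (1.71626 − 1)/1.71626 × 100 = 41.7336%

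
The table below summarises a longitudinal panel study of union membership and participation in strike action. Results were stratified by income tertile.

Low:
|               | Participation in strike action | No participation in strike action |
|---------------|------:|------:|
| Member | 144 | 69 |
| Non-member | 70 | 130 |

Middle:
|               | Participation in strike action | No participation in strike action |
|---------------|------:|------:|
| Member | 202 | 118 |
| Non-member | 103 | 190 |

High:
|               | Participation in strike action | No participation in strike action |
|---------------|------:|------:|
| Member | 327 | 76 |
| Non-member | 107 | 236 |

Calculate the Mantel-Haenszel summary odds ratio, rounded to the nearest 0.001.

OR_MH = Σ(aᵢdᵢ/nᵢ) / Σ(bᵢcᵢ/nᵢ), where nᵢ is the stratum total.
Stratum 1 (Low): n = 413; a·d/n = 144·130/413 = 45.3269; b·c/n = 69·70/413 = 11.6949
Stratum 2 (Middle): n = 613; a·d/n = 202·190/613 = 62.6101; b·c/n = 118·103/613 = 19.8271
Stratum 3 (High): n = 746; a·d/n = 327·236/746 = 103.4477; b·c/n = 76·107/746 = 10.9008
OR_MH = (45.3269 + 62.6101 + 103.4477) / (11.6949 + 19.8271 + 10.9008) = 211.3847 / 42.4228 = 4.98281

4.983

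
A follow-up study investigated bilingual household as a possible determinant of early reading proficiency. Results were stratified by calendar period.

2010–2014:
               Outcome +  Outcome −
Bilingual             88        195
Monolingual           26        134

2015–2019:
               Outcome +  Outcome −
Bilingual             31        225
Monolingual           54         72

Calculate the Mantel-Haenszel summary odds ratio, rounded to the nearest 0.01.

OR_MH = Σ(aᵢdᵢ/nᵢ) / Σ(bᵢcᵢ/nᵢ), where nᵢ is the stratum total.
Stratum 1 (2010–2014): n = 443; a·d/n = 88·134/443 = 26.6185; b·c/n = 195·26/443 = 11.4447
Stratum 2 (2015–2019): n = 382; a·d/n = 31·72/382 = 5.8429; b·c/n = 225·54/382 = 31.8063
OR_MH = (26.6185 + 5.8429) / (11.4447 + 31.8063) = 32.4614 / 43.2510 = 0.75054

0.75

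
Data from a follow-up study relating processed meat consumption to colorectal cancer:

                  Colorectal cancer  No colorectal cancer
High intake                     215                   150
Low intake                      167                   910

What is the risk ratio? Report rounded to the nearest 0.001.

Cells: a = 215, b = 150, c = 167, d = 910.
Risk in exposed = 215/365 = 0.58904; risk in unexposed = 167/1077 = 0.15506.
RR = 0.58904 / 0.15506 = 3.79879
The risk among the exposed is 3.80 times that among the unexposed.

3.799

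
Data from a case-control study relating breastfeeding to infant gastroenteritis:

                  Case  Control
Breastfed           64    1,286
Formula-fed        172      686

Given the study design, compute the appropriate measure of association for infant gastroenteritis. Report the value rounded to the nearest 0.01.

0.20

Cells: a = 64, b = 1286, c = 172, d = 686.
This is a case-control study: participants were sampled on outcome status, so risks in the source population cannot be estimated directly — relative risk is not valid here. The odds ratio is the appropriate measure.
OR = (a·d)/(b·c) = (64 × 686) / (1286 × 172) = 43904 / 221192 = 0.19849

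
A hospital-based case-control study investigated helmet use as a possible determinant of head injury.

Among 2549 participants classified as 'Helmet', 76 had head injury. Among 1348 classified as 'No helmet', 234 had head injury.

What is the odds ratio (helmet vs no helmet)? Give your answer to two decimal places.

From the description: a = 76, b = 2473, c = 234, d = 1114.
OR = (a·d)/(b·c) = (76 × 1114) / (2473 × 234) = 84664 / 578682 = 0.14630
Exposure is associated with lower odds of head injury (OR = 0.15 < 1).

0.15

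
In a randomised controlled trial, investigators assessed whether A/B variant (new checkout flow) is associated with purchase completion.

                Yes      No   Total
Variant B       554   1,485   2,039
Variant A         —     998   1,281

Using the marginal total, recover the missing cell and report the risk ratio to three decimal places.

The missing cell is in the unexposed row: 1281 − 998 = 283.
So a = 554, b = 1485, c = 283, d = 998.
RR = [a/(a+b)] / [c/(c+d)] = (554/2039) / (283/1281) = 0.27170/0.22092 = 1.22986

1.230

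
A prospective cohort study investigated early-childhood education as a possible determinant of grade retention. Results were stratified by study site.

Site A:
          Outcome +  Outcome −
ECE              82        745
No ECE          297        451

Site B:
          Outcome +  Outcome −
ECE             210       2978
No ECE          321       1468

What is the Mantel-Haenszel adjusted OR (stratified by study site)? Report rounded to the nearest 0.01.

OR_MH = Σ(aᵢdᵢ/nᵢ) / Σ(bᵢcᵢ/nᵢ), where nᵢ is the stratum total.
Stratum 1 (Site A): n = 1575; a·d/n = 82·451/1575 = 23.4806; b·c/n = 745·297/1575 = 140.4857
Stratum 2 (Site B): n = 4977; a·d/n = 210·1468/4977 = 61.9409; b·c/n = 2978·321/4977 = 192.0711
OR_MH = (23.4806 + 61.9409) / (140.4857 + 192.0711) = 85.4216 / 332.5568 = 0.25686

0.26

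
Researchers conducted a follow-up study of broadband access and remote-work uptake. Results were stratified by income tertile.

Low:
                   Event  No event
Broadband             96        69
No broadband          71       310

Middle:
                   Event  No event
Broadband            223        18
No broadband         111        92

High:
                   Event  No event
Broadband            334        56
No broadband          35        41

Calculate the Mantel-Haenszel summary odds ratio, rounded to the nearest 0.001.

OR_MH = Σ(aᵢdᵢ/nᵢ) / Σ(bᵢcᵢ/nᵢ), where nᵢ is the stratum total.
Stratum 1 (Low): n = 546; a·d/n = 96·310/546 = 54.5055; b·c/n = 69·71/546 = 8.9725
Stratum 2 (Middle): n = 444; a·d/n = 223·92/444 = 46.2072; b·c/n = 18·111/444 = 4.5000
Stratum 3 (High): n = 466; a·d/n = 334·41/466 = 29.3863; b·c/n = 56·35/466 = 4.2060
OR_MH = (54.5055 + 46.2072 + 29.3863) / (8.9725 + 4.5000 + 4.2060) = 130.0990 / 17.6785 = 7.35915

7.359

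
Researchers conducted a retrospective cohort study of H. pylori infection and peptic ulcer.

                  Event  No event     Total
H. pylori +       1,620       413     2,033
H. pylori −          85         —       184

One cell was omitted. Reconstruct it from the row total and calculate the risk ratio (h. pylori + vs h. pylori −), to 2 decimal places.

The missing cell is in the unexposed row: 184 − 85 = 99.
So a = 1620, b = 413, c = 85, d = 99.
RR = [a/(a+b)] / [c/(c+d)] = (1620/2033) / (85/184) = 0.79685/0.46196 = 1.72495

1.72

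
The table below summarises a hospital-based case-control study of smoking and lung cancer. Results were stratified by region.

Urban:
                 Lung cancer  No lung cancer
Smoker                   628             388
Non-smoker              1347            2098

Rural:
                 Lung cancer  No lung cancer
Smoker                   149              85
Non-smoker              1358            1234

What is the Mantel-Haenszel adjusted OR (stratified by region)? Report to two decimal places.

OR_MH = Σ(aᵢdᵢ/nᵢ) / Σ(bᵢcᵢ/nᵢ), where nᵢ is the stratum total.
Stratum 1 (Urban): n = 4461; a·d/n = 628·2098/4461 = 295.3472; b·c/n = 388·1347/4461 = 117.1567
Stratum 2 (Rural): n = 2826; a·d/n = 149·1234/2826 = 65.0623; b·c/n = 85·1358/2826 = 40.8457
OR_MH = (295.3472 + 65.0623) / (117.1567 + 40.8457) = 360.4095 / 158.0024 = 2.28104

2.28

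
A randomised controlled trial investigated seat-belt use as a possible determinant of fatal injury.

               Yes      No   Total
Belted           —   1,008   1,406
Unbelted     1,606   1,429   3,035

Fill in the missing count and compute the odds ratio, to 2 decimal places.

The missing cell is in the exposed row: 1406 − 1008 = 398.
So a = 398, b = 1008, c = 1606, d = 1429.
OR = (a·d)/(b·c) = (398 × 1429) / (1008 × 1606) = 568742 / 1618848 = 0.35133

0.35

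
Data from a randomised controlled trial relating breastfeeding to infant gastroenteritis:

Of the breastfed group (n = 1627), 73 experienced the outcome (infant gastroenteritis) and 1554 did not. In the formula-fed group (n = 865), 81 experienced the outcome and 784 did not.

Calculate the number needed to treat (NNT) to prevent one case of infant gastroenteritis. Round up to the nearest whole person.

21

Risk in treated group = 73/1627 = 0.04487; risk in control = 81/865 = 0.09364.
Absolute risk reduction = 0.09364 − 0.04487 = 0.04877
NNT = 1 / ARR = 1 / 0.04877 = 20.503 → round up → 21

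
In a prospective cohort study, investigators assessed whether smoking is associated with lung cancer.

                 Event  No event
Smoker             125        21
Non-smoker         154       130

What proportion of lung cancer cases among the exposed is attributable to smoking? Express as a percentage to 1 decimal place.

Cells: a = 125, b = 21, c = 154, d = 130.
Risk in exposed = 125/146 = 0.85616; risk in unexposed = 154/284 = 0.54225.
RR = 0.85616/0.54225 = 1.57890
AR% = (RR − 1)/RR × 100 = (1.57890 − 1)/1.57890 × 100 = 36.6648%

36.7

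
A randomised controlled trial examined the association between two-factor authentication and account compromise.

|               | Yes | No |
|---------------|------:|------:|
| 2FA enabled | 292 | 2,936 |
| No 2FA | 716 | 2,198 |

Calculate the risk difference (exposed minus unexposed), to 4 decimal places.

-0.1553

Cells: a = 292, b = 2936, c = 716, d = 2198.
Risk in exposed = 292/3228 = 0.090458; risk in unexposed = 716/2914 = 0.245710.
Risk difference = 0.090458 − 0.245710 = -0.155252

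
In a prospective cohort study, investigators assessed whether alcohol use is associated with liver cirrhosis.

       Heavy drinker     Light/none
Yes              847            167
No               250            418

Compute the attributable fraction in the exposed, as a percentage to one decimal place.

Reading the table with exposure as columns: a = 847 (Heavy drinker, case), b = 250 (Heavy drinker, non-case), c = 167 (Light/none, case), d = 418.
Risk in exposed = 847/1097 = 0.77211; risk in unexposed = 167/585 = 0.28547.
RR = 0.77211/0.28547 = 2.70468
AR% = (RR − 1)/RR × 100 = (2.70468 − 1)/2.70468 × 100 = 63.0271%

63.0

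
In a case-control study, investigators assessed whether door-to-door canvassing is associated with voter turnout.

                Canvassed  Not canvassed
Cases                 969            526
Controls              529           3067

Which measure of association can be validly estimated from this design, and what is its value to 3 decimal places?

Reading the table with exposure as columns: a = 969 (Canvassed, case), b = 529 (Canvassed, non-case), c = 526 (Not canvassed, case), d = 3067.
This is a case-control study: participants were sampled on outcome status, so risks in the source population cannot be estimated directly — relative risk is not valid here. The odds ratio is the appropriate measure.
OR = (a·d)/(b·c) = (969 × 3067) / (529 × 526) = 2971923 / 278254 = 10.68061

10.681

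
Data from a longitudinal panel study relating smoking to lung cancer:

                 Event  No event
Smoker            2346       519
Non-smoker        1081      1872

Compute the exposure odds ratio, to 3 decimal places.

7.828

Cells: a = 2346, b = 519, c = 1081, d = 1872.
OR = (a·d)/(b·c) = (2346 × 1872) / (519 × 1081) = 4391712 / 561039 = 7.82782
The odds of lung cancer are about 7.83 times as high in the smoker group.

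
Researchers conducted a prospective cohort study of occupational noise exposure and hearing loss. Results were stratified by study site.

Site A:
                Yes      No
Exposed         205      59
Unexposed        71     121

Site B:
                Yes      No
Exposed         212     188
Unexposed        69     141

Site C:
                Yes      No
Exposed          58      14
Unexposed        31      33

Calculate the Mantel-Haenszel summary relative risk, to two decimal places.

1.82

RR_MH = Σ(aᵢ·n₀ᵢ/nᵢ) / Σ(cᵢ·n₁ᵢ/nᵢ), with n₁ᵢ = aᵢ+bᵢ (exposed), n₀ᵢ = cᵢ+dᵢ (unexposed), nᵢ = n₁ᵢ+n₀ᵢ.
Stratum 1 (Site A): n₁ = 264, n₀ = 192, n = 456; a·n₀/n = 205·192/456 = 86.3158; c·n₁/n = 71·264/456 = 41.1053
Stratum 2 (Site B): n₁ = 400, n₀ = 210, n = 610; a·n₀/n = 212·210/610 = 72.9836; c·n₁/n = 69·400/610 = 45.2459
Stratum 3 (Site C): n₁ = 72, n₀ = 64, n = 136; a·n₀/n = 58·64/136 = 27.2941; c·n₁/n = 31·72/136 = 16.4118
RR_MH = (86.3158 + 72.9836 + 27.2941) / (41.1053 + 45.2459 + 16.4118) = 186.5935 / 102.7629 = 1.81577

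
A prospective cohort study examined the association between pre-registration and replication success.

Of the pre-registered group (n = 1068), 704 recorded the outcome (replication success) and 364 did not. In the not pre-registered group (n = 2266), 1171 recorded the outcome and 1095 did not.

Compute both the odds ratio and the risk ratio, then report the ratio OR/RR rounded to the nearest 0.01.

From the description: a = 704, b = 364, c = 1171, d = 1095.
OR = (704·1095)/(364·1171) = 770880/426244 = 1.80854
Risk in exposed = 704/1068 = 0.65918; risk in unexposed = 1171/2266 = 0.51677; RR = 1.27557
OR/RR = 1.80854 / 1.27557 = 1.41783
The outcome is not rare, so the OR lies further from 1 than the RR.

1.42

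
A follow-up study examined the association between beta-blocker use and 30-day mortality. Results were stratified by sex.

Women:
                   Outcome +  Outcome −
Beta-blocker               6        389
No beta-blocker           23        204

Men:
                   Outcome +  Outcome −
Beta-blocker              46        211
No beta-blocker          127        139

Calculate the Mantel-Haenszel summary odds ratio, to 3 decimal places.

0.216

OR_MH = Σ(aᵢdᵢ/nᵢ) / Σ(bᵢcᵢ/nᵢ), where nᵢ is the stratum total.
Stratum 1 (Women): n = 622; a·d/n = 6·204/622 = 1.9678; b·c/n = 389·23/622 = 14.3842
Stratum 2 (Men): n = 523; a·d/n = 46·139/523 = 12.2256; b·c/n = 211·127/523 = 51.2371
OR_MH = (1.9678 + 12.2256) / (14.3842 + 51.2371) = 14.1935 / 65.6213 = 0.21629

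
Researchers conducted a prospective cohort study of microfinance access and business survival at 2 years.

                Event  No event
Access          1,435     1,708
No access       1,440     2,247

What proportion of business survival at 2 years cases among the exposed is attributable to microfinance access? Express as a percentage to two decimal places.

14.46

Cells: a = 1435, b = 1708, c = 1440, d = 2247.
Risk in exposed = 1435/3143 = 0.45657; risk in unexposed = 1440/3687 = 0.39056.
RR = 0.45657/0.39056 = 1.16901
AR% = (RR − 1)/RR × 100 = (1.16901 − 1)/1.16901 × 100 = 14.4575%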